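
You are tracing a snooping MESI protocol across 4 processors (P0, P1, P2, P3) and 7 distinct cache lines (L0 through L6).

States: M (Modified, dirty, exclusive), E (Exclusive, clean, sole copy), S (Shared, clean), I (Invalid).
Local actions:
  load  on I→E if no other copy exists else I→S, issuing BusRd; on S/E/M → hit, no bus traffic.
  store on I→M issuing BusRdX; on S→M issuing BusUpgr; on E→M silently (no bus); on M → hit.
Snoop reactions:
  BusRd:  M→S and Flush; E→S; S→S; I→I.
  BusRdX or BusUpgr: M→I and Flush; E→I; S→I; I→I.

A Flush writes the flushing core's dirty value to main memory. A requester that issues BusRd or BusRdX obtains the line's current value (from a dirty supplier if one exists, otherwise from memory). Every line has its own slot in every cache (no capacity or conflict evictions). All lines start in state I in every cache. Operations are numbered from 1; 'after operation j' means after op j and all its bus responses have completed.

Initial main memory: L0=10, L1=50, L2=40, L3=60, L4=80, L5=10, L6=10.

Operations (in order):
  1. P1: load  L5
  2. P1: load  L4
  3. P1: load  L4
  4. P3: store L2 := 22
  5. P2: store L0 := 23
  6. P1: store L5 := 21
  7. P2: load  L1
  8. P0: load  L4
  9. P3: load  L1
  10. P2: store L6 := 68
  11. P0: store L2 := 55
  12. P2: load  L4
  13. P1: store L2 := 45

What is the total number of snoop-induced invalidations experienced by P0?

invalidations = 1

  op1 P1: load  L5 → I/E/I/I on L5; bus BusRd; mem=10
  op2 P1: load  L4 → I/E/I/I on L4; bus BusRd; mem=80
  op3 P1: load  L4 → I/E/I/I on L4; bus (none); mem=80
  op4 P3: store L2 := 22 → I/I/I/M on L2; bus BusRdX; mem=40
  op5 P2: store L0 := 23 → I/I/M/I on L0; bus BusRdX; mem=10
  op6 P1: store L5 := 21 → I/M/I/I on L5; bus (none); mem=10
  op7 P2: load  L1 → I/I/E/I on L1; bus BusRd; mem=50
  op8 P0: load  L4 → S/S/I/I on L4; bus BusRd; mem=80
  op9 P3: load  L1 → I/I/S/S on L1; bus BusRd; mem=50
  op10 P2: store L6 := 68 → I/I/M/I on L6; bus BusRdX; mem=10
  op11 P0: store L2 := 55 → M/I/I/I on L2; bus BusRdX Flush; mem=22
  op12 P2: load  L4 → S/S/S/I on L4; bus BusRd; mem=80
  op13 P1: store L2 := 45 → I/M/I/I on L2; bus BusRdX Flush; mem=55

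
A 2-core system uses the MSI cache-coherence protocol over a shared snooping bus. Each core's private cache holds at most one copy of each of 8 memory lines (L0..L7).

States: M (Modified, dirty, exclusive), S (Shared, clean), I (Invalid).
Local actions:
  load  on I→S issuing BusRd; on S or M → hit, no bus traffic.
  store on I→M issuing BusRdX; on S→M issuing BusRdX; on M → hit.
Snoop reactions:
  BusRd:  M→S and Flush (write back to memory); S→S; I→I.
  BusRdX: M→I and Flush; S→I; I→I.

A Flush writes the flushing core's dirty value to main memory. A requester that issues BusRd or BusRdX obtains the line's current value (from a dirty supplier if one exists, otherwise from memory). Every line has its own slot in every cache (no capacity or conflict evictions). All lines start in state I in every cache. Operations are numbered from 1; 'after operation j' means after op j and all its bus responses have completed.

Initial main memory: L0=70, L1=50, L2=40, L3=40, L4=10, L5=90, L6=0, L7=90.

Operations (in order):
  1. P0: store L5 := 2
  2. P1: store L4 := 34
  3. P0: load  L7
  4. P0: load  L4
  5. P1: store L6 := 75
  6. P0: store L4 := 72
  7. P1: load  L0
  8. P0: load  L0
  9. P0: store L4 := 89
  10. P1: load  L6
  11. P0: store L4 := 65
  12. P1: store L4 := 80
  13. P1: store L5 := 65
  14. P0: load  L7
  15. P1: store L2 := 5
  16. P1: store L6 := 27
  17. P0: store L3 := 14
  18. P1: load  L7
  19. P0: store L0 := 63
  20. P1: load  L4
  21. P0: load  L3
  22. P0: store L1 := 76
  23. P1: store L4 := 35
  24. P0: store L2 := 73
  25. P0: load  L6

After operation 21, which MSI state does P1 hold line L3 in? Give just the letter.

state = I

  op1 P0: store L5 := 2 → M/I on L5; bus BusRdX; mem=90
  op2 P1: store L4 := 34 → I/M on L4; bus BusRdX; mem=10
  op3 P0: load  L7 → S/I on L7; bus BusRd; mem=90
  op4 P0: load  L4 → S/S on L4; bus BusRd Flush; mem=34
  op5 P1: store L6 := 75 → I/M on L6; bus BusRdX; mem=0
  op6 P0: store L4 := 72 → M/I on L4; bus BusRdX; mem=34
  op7 P1: load  L0 → I/S on L0; bus BusRd; mem=70
  op8 P0: load  L0 → S/S on L0; bus BusRd; mem=70
  op9 P0: store L4 := 89 → M/I on L4; bus (none); mem=34
  op10 P1: load  L6 → I/M on L6; bus (none); mem=0
  op11 P0: store L4 := 65 → M/I on L4; bus (none); mem=34
  op12 P1: store L4 := 80 → I/M on L4; bus BusRdX Flush; mem=65
  op13 P1: store L5 := 65 → I/M on L5; bus BusRdX Flush; mem=2
  op14 P0: load  L7 → S/I on L7; bus (none); mem=90
  op15 P1: store L2 := 5 → I/M on L2; bus BusRdX; mem=40
  op16 P1: store L6 := 27 → I/M on L6; bus (none); mem=0
  op17 P0: store L3 := 14 → M/I on L3; bus BusRdX; mem=40
  op18 P1: load  L7 → S/S on L7; bus BusRd; mem=90
  op19 P0: store L0 := 63 → M/I on L0; bus BusRdX; mem=70
  op20 P1: load  L4 → I/M on L4; bus (none); mem=65
  op21 P0: load  L3 → M/I on L3; bus (none); mem=40
  op22 P0: store L1 := 76 → M/I on L1; bus BusRdX; mem=50
  op23 P1: store L4 := 35 → I/M on L4; bus (none); mem=65
  op24 P0: store L2 := 73 → M/I on L2; bus BusRdX Flush; mem=5
  op25 P0: load  L6 → S/S on L6; bus BusRd Flush; mem=27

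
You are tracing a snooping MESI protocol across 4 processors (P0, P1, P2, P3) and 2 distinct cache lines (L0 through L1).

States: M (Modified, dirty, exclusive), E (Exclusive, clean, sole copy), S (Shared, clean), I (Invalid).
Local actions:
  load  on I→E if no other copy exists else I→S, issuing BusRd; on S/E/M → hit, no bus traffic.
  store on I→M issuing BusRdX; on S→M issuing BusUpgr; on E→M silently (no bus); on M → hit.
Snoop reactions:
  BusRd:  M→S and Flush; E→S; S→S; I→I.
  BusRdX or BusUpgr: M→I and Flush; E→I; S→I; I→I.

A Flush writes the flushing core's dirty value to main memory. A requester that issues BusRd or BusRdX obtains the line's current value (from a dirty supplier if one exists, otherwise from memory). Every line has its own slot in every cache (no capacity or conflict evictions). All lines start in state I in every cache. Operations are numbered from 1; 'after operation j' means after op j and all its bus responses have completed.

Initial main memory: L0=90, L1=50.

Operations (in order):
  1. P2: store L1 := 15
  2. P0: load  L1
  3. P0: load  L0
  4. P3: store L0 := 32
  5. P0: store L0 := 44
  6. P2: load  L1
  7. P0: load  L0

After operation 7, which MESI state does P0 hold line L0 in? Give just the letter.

state = M

  op1 P2: store L1 := 15 → I/I/M/I on L1; bus BusRdX; mem=50
  op2 P0: load  L1 → S/I/S/I on L1; bus BusRd Flush; mem=15
  op3 P0: load  L0 → E/I/I/I on L0; bus BusRd; mem=90
  op4 P3: store L0 := 32 → I/I/I/M on L0; bus BusRdX; mem=90
  op5 P0: store L0 := 44 → M/I/I/I on L0; bus BusRdX Flush; mem=32
  op6 P2: load  L1 → S/I/S/I on L1; bus (none); mem=15
  op7 P0: load  L0 → M/I/I/I on L0; bus (none); mem=32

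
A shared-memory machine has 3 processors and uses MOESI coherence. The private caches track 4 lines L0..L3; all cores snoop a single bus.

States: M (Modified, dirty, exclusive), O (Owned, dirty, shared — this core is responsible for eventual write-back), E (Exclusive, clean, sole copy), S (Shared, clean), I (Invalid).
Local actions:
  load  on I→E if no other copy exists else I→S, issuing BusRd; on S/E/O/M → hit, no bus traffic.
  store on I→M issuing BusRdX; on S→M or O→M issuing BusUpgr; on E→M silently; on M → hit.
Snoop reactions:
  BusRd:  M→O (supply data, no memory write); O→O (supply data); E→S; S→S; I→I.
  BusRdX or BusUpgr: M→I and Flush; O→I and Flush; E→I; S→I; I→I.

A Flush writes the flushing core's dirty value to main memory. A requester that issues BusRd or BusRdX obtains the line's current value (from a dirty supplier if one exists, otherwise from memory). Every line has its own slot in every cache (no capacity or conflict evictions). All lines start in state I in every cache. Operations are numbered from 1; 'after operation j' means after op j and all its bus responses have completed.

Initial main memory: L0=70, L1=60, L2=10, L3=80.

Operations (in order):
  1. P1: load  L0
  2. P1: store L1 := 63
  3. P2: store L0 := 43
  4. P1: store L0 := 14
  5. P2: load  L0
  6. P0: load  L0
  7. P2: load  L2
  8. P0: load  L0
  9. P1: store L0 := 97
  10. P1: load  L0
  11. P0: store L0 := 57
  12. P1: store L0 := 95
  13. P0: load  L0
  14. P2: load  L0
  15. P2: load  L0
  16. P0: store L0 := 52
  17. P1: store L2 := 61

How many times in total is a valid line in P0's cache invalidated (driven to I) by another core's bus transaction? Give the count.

invalidations = 2

[1] P1: load  L0 | P0:I, P1:E(70), P2:I | bus: BusRd
[2] P1: store L1 := 63 | P0:I, P1:M(63), P2:I | bus: BusRdX
[3] P2: store L0 := 43 | P0:I, P1:I, P2:M(43) | bus: BusRdX
[4] P1: store L0 := 14 | P0:I, P1:M(14), P2:I | bus: BusRdX,Flush
[5] P2: load  L0 | P0:I, P1:O(14), P2:S(14) | bus: BusRd
[6] P0: load  L0 | P0:S(14), P1:O(14), P2:S(14) | bus: BusRd
[7] P2: load  L2 | P0:I, P1:I, P2:E(10) | bus: BusRd
[8] P0: load  L0 | P0:S(14), P1:O(14), P2:S(14) | bus: none
[9] P1: store L0 := 97 | P0:I, P1:M(97), P2:I | bus: BusUpgr
[10] P1: load  L0 | P0:I, P1:M(97), P2:I | bus: none
[11] P0: store L0 := 57 | P0:M(57), P1:I, P2:I | bus: BusRdX,Flush
[12] P1: store L0 := 95 | P0:I, P1:M(95), P2:I | bus: BusRdX,Flush
[13] P0: load  L0 | P0:S(95), P1:O(95), P2:I | bus: BusRd
[14] P2: load  L0 | P0:S(95), P1:O(95), P2:S(95) | bus: BusRd
[15] P2: load  L0 | P0:S(95), P1:O(95), P2:S(95) | bus: none
[16] P0: store L0 := 52 | P0:M(52), P1:I, P2:I | bus: BusUpgr,Flush
[17] P1: store L2 := 61 | P0:I, P1:M(61), P2:I | bus: BusRdX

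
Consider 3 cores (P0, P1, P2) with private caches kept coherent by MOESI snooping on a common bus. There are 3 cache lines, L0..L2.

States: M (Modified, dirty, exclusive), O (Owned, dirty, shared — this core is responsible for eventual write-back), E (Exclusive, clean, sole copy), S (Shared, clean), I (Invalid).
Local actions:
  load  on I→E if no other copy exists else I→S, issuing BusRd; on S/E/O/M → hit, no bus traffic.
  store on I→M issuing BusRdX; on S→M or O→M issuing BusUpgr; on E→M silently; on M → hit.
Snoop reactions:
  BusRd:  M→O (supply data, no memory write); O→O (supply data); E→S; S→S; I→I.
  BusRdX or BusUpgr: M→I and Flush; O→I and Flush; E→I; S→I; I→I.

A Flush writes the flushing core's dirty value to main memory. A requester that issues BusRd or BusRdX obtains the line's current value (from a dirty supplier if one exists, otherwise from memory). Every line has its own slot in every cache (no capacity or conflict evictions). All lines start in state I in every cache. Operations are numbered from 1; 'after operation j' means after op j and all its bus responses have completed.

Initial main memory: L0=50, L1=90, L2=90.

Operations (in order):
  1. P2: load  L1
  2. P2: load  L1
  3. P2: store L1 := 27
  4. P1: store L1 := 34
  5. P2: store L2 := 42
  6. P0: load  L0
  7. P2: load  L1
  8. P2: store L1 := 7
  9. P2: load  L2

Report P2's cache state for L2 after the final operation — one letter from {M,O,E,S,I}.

step 1: P2: load  L1  ⟶  IIE  (L1)  txn=BusRd  M[L1]=90
step 2: P2: load  L1  ⟶  IIE  (L1)  txn=∅  M[L1]=90
step 3: P2: store L1 := 27  ⟶  IIM  (L1)  txn=∅  M[L1]=90
step 4: P1: store L1 := 34  ⟶  IMI  (L1)  txn=BusRdX+Flush  M[L1]=27
step 5: P2: store L2 := 42  ⟶  IIM  (L2)  txn=BusRdX  M[L2]=90
step 6: P0: load  L0  ⟶  EII  (L0)  txn=BusRd  M[L0]=50
step 7: P2: load  L1  ⟶  IOS  (L1)  txn=BusRd  M[L1]=27
step 8: P2: store L1 := 7  ⟶  IIM  (L1)  txn=BusUpgr+Flush  M[L1]=34
step 9: P2: load  L2  ⟶  IIM  (L2)  txn=∅  M[L2]=90

state = M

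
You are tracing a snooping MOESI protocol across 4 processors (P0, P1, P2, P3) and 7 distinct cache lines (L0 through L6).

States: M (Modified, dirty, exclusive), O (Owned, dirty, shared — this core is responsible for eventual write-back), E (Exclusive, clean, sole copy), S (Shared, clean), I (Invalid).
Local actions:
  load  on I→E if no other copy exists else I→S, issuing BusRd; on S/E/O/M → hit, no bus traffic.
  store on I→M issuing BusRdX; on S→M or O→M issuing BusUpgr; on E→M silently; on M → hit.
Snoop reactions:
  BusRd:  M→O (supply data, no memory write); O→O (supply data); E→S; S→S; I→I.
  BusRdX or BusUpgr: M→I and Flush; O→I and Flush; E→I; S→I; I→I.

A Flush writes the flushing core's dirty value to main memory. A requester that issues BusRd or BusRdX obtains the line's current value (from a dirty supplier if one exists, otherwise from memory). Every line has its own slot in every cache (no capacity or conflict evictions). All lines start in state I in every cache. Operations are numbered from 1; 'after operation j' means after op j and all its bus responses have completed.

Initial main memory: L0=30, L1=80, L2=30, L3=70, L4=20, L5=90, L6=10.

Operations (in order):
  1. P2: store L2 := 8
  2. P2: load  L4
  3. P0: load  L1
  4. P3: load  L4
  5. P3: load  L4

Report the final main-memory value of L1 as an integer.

memory[L1] = 80

step 1: P2: store L2 := 8  ⟶  IIMI  (L2)  txn=BusRdX  M[L2]=30
step 2: P2: load  L4  ⟶  IIEI  (L4)  txn=BusRd  M[L4]=20
step 3: P0: load  L1  ⟶  EIII  (L1)  txn=BusRd  M[L1]=80
step 4: P3: load  L4  ⟶  IISS  (L4)  txn=BusRd  M[L4]=20
step 5: P3: load  L4  ⟶  IISS  (L4)  txn=∅  M[L4]=20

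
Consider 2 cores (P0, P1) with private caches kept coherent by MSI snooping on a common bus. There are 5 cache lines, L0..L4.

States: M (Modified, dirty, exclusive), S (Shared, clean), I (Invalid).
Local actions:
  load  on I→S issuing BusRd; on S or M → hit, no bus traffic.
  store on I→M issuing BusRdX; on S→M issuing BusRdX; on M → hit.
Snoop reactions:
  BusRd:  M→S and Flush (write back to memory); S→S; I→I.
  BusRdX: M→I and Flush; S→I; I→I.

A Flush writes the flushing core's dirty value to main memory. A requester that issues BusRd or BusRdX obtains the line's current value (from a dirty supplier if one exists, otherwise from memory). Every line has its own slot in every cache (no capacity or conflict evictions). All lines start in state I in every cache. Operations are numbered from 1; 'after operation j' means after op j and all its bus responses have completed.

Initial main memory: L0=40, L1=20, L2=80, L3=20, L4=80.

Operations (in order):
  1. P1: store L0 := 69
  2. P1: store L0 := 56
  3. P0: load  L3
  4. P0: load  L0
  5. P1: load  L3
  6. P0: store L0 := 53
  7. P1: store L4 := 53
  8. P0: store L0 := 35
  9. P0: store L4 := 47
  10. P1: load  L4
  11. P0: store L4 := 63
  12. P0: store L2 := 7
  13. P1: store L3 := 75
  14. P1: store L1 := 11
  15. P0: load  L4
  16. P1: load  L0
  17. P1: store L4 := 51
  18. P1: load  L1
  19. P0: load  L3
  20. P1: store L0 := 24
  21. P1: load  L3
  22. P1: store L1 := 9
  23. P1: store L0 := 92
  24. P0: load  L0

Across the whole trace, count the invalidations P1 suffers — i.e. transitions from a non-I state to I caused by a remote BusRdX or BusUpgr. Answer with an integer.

invalidations = 3

step 1: P1: store L0 := 69  ⟶  IM  (L0)  txn=BusRdX  M[L0]=40
step 2: P1: store L0 := 56  ⟶  IM  (L0)  txn=∅  M[L0]=40
step 3: P0: load  L3  ⟶  SI  (L3)  txn=BusRd  M[L3]=20
step 4: P0: load  L0  ⟶  SS  (L0)  txn=BusRd+Flush  M[L0]=56
step 5: P1: load  L3  ⟶  SS  (L3)  txn=BusRd  M[L3]=20
step 6: P0: store L0 := 53  ⟶  MI  (L0)  txn=BusRdX  M[L0]=56
step 7: P1: store L4 := 53  ⟶  IM  (L4)  txn=BusRdX  M[L4]=80
step 8: P0: store L0 := 35  ⟶  MI  (L0)  txn=∅  M[L0]=56
step 9: P0: store L4 := 47  ⟶  MI  (L4)  txn=BusRdX+Flush  M[L4]=53
step 10: P1: load  L4  ⟶  SS  (L4)  txn=BusRd+Flush  M[L4]=47
step 11: P0: store L4 := 63  ⟶  MI  (L4)  txn=BusRdX  M[L4]=47
step 12: P0: store L2 := 7  ⟶  MI  (L2)  txn=BusRdX  M[L2]=80
step 13: P1: store L3 := 75  ⟶  IM  (L3)  txn=BusRdX  M[L3]=20
step 14: P1: store L1 := 11  ⟶  IM  (L1)  txn=BusRdX  M[L1]=20
step 15: P0: load  L4  ⟶  MI  (L4)  txn=∅  M[L4]=47
step 16: P1: load  L0  ⟶  SS  (L0)  txn=BusRd+Flush  M[L0]=35
step 17: P1: store L4 := 51  ⟶  IM  (L4)  txn=BusRdX+Flush  M[L4]=63
step 18: P1: load  L1  ⟶  IM  (L1)  txn=∅  M[L1]=20
step 19: P0: load  L3  ⟶  SS  (L3)  txn=BusRd+Flush  M[L3]=75
step 20: P1: store L0 := 24  ⟶  IM  (L0)  txn=BusRdX  M[L0]=35
step 21: P1: load  L3  ⟶  SS  (L3)  txn=∅  M[L3]=75
step 22: P1: store L1 := 9  ⟶  IM  (L1)  txn=∅  M[L1]=20
step 23: P1: store L0 := 92  ⟶  IM  (L0)  txn=∅  M[L0]=35
step 24: P0: load  L0  ⟶  SS  (L0)  txn=BusRd+Flush  M[L0]=92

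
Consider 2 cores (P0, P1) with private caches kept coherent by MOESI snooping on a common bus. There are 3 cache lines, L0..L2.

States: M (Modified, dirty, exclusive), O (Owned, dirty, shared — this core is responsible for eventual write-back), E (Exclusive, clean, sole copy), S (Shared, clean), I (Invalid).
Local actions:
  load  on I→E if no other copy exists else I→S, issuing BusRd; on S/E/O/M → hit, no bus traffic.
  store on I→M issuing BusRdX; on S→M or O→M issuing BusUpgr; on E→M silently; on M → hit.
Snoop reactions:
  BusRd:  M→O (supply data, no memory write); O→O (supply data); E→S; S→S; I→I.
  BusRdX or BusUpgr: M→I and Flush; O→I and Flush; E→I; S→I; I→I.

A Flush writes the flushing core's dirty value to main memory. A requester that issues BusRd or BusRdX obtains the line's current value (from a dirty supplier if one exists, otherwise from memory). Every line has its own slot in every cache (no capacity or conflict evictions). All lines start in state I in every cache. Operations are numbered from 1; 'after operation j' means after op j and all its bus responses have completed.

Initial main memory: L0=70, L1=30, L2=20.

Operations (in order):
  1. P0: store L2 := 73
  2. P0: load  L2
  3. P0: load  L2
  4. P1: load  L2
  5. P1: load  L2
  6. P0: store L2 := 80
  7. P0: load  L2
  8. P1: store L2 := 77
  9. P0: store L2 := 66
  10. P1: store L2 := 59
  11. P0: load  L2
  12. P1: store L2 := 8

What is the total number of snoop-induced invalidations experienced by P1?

[1] P0: store L2 := 73 | P0:M(73), P1:I | bus: BusRdX
[2] P0: load  L2 | P0:M(73), P1:I | bus: none
[3] P0: load  L2 | P0:M(73), P1:I | bus: none
[4] P1: load  L2 | P0:O(73), P1:S(73) | bus: BusRd
[5] P1: load  L2 | P0:O(73), P1:S(73) | bus: none
[6] P0: store L2 := 80 | P0:M(80), P1:I | bus: BusUpgr
[7] P0: load  L2 | P0:M(80), P1:I | bus: none
[8] P1: store L2 := 77 | P0:I, P1:M(77) | bus: BusRdX,Flush
[9] P0: store L2 := 66 | P0:M(66), P1:I | bus: BusRdX,Flush
[10] P1: store L2 := 59 | P0:I, P1:M(59) | bus: BusRdX,Flush
[11] P0: load  L2 | P0:S(59), P1:O(59) | bus: BusRd
[12] P1: store L2 := 8 | P0:I, P1:M(8) | bus: BusUpgr

invalidations = 2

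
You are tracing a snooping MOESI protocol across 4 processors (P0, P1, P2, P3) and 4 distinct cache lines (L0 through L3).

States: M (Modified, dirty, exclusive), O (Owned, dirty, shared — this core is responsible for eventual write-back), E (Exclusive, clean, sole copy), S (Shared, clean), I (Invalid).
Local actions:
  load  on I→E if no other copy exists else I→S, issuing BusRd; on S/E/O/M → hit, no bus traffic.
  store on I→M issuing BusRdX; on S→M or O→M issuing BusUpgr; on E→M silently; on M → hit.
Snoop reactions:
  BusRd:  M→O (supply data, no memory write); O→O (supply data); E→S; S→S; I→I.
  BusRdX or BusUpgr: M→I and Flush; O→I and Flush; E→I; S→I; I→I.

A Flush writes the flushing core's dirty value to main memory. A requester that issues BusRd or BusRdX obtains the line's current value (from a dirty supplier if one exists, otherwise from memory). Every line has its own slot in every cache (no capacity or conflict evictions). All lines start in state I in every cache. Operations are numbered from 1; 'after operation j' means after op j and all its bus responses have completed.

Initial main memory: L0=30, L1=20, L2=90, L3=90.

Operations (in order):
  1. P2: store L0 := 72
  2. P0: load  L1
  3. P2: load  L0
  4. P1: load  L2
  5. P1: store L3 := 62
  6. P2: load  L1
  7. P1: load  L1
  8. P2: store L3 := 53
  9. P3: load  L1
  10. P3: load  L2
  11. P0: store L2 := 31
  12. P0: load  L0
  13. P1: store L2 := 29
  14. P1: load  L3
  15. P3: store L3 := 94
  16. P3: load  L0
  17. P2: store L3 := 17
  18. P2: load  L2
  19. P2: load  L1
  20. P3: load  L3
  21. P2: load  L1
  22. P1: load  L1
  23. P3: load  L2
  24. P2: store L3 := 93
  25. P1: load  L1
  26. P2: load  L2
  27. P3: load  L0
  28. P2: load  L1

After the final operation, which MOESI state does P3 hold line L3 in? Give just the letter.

state = I

step 1: P2: store L0 := 72  ⟶  IIMI  (L0)  txn=BusRdX  M[L0]=30
step 2: P0: load  L1  ⟶  EIII  (L1)  txn=BusRd  M[L1]=20
step 3: P2: load  L0  ⟶  IIMI  (L0)  txn=∅  M[L0]=30
step 4: P1: load  L2  ⟶  IEII  (L2)  txn=BusRd  M[L2]=90
step 5: P1: store L3 := 62  ⟶  IMII  (L3)  txn=BusRdX  M[L3]=90
step 6: P2: load  L1  ⟶  SISI  (L1)  txn=BusRd  M[L1]=20
step 7: P1: load  L1  ⟶  SSSI  (L1)  txn=BusRd  M[L1]=20
step 8: P2: store L3 := 53  ⟶  IIMI  (L3)  txn=BusRdX+Flush  M[L3]=62
step 9: P3: load  L1  ⟶  SSSS  (L1)  txn=BusRd  M[L1]=20
step 10: P3: load  L2  ⟶  ISIS  (L2)  txn=BusRd  M[L2]=90
step 11: P0: store L2 := 31  ⟶  MIII  (L2)  txn=BusRdX  M[L2]=90
step 12: P0: load  L0  ⟶  SIOI  (L0)  txn=BusRd  M[L0]=30
step 13: P1: store L2 := 29  ⟶  IMII  (L2)  txn=BusRdX+Flush  M[L2]=31
step 14: P1: load  L3  ⟶  ISOI  (L3)  txn=BusRd  M[L3]=62
step 15: P3: store L3 := 94  ⟶  IIIM  (L3)  txn=BusRdX+Flush  M[L3]=53
step 16: P3: load  L0  ⟶  SIOS  (L0)  txn=BusRd  M[L0]=30
step 17: P2: store L3 := 17  ⟶  IIMI  (L3)  txn=BusRdX+Flush  M[L3]=94
step 18: P2: load  L2  ⟶  IOSI  (L2)  txn=BusRd  M[L2]=31
step 19: P2: load  L1  ⟶  SSSS  (L1)  txn=∅  M[L1]=20
step 20: P3: load  L3  ⟶  IIOS  (L3)  txn=BusRd  M[L3]=94
step 21: P2: load  L1  ⟶  SSSS  (L1)  txn=∅  M[L1]=20
step 22: P1: load  L1  ⟶  SSSS  (L1)  txn=∅  M[L1]=20
step 23: P3: load  L2  ⟶  IOSS  (L2)  txn=BusRd  M[L2]=31
step 24: P2: store L3 := 93  ⟶  IIMI  (L3)  txn=BusUpgr  M[L3]=94
step 25: P1: load  L1  ⟶  SSSS  (L1)  txn=∅  M[L1]=20
step 26: P2: load  L2  ⟶  IOSS  (L2)  txn=∅  M[L2]=31
step 27: P3: load  L0  ⟶  SIOS  (L0)  txn=∅  M[L0]=30
step 28: P2: load  L1  ⟶  SSSS  (L1)  txn=∅  M[L1]=20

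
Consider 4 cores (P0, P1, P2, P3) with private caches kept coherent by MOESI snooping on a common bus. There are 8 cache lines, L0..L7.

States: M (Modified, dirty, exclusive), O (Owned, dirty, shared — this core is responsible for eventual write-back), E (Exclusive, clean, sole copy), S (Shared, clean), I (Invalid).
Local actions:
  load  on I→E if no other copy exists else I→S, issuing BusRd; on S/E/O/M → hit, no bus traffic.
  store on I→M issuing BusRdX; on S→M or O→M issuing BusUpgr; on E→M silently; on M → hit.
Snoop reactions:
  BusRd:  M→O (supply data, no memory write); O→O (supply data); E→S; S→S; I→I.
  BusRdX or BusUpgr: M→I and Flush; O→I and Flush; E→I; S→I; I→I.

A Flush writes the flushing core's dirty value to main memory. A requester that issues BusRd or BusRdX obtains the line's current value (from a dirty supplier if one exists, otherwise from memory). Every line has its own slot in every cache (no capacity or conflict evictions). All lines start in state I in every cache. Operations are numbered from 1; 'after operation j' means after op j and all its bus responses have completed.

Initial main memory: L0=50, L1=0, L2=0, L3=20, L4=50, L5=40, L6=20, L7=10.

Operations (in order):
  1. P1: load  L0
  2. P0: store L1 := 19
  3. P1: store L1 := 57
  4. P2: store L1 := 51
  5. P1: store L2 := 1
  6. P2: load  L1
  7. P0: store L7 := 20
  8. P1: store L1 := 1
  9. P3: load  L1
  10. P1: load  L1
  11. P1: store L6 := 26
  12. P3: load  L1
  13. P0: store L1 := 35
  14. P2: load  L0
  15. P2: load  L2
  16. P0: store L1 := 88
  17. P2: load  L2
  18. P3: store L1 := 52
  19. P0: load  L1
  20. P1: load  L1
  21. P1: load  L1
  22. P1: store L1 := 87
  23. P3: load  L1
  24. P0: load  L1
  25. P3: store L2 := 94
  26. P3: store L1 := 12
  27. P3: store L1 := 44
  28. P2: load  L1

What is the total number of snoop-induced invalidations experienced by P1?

[1] P1: load  L0 | P0:I, P1:E(50), P2:I, P3:I | bus: BusRd
[2] P0: store L1 := 19 | P0:M(19), P1:I, P2:I, P3:I | bus: BusRdX
[3] P1: store L1 := 57 | P0:I, P1:M(57), P2:I, P3:I | bus: BusRdX,Flush
[4] P2: store L1 := 51 | P0:I, P1:I, P2:M(51), P3:I | bus: BusRdX,Flush
[5] P1: store L2 := 1 | P0:I, P1:M(1), P2:I, P3:I | bus: BusRdX
[6] P2: load  L1 | P0:I, P1:I, P2:M(51), P3:I | bus: none
[7] P0: store L7 := 20 | P0:M(20), P1:I, P2:I, P3:I | bus: BusRdX
[8] P1: store L1 := 1 | P0:I, P1:M(1), P2:I, P3:I | bus: BusRdX,Flush
[9] P3: load  L1 | P0:I, P1:O(1), P2:I, P3:S(1) | bus: BusRd
[10] P1: load  L1 | P0:I, P1:O(1), P2:I, P3:S(1) | bus: none
[11] P1: store L6 := 26 | P0:I, P1:M(26), P2:I, P3:I | bus: BusRdX
[12] P3: load  L1 | P0:I, P1:O(1), P2:I, P3:S(1) | bus: none
[13] P0: store L1 := 35 | P0:M(35), P1:I, P2:I, P3:I | bus: BusRdX,Flush
[14] P2: load  L0 | P0:I, P1:S(50), P2:S(50), P3:I | bus: BusRd
[15] P2: load  L2 | P0:I, P1:O(1), P2:S(1), P3:I | bus: BusRd
[16] P0: store L1 := 88 | P0:M(88), P1:I, P2:I, P3:I | bus: none
[17] P2: load  L2 | P0:I, P1:O(1), P2:S(1), P3:I | bus: none
[18] P3: store L1 := 52 | P0:I, P1:I, P2:I, P3:M(52) | bus: BusRdX,Flush
[19] P0: load  L1 | P0:S(52), P1:I, P2:I, P3:O(52) | bus: BusRd
[20] P1: load  L1 | P0:S(52), P1:S(52), P2:I, P3:O(52) | bus: BusRd
[21] P1: load  L1 | P0:S(52), P1:S(52), P2:I, P3:O(52) | bus: none
[22] P1: store L1 := 87 | P0:I, P1:M(87), P2:I, P3:I | bus: BusUpgr,Flush
[23] P3: load  L1 | P0:I, P1:O(87), P2:I, P3:S(87) | bus: BusRd
[24] P0: load  L1 | P0:S(87), P1:O(87), P2:I, P3:S(87) | bus: BusRd
[25] P3: store L2 := 94 | P0:I, P1:I, P2:I, P3:M(94) | bus: BusRdX,Flush
[26] P3: store L1 := 12 | P0:I, P1:I, P2:I, P3:M(12) | bus: BusUpgr,Flush
[27] P3: store L1 := 44 | P0:I, P1:I, P2:I, P3:M(44) | bus: none
[28] P2: load  L1 | P0:I, P1:I, P2:S(44), P3:O(44) | bus: BusRd

invalidations = 4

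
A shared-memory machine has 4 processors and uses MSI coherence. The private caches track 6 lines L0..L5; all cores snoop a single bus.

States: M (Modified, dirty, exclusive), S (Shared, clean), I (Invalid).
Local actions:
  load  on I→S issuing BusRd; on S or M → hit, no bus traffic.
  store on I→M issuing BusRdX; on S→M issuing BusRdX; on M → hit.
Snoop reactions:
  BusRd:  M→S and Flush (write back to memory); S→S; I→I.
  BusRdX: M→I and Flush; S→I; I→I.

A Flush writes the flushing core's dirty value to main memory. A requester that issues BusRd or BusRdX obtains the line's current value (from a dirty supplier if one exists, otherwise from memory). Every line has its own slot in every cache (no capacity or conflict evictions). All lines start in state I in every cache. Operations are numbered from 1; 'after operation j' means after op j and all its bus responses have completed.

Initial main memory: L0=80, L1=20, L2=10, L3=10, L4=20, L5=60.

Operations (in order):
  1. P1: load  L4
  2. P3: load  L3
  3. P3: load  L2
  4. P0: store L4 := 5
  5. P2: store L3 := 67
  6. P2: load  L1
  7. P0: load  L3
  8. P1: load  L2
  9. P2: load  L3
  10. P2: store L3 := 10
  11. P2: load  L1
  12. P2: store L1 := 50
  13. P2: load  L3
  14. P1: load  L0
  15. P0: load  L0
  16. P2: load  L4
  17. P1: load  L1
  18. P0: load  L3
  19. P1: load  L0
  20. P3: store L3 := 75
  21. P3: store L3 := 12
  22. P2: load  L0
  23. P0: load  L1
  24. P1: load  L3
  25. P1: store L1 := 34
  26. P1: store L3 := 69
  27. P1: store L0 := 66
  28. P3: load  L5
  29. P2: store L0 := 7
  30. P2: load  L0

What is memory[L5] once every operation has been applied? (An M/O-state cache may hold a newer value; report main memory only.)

memory[L5] = 60

step 1: P1: load  L4  ⟶  ISII  (L4)  txn=BusRd  M[L4]=20
step 2: P3: load  L3  ⟶  IIIS  (L3)  txn=BusRd  M[L3]=10
step 3: P3: load  L2  ⟶  IIIS  (L2)  txn=BusRd  M[L2]=10
step 4: P0: store L4 := 5  ⟶  MIII  (L4)  txn=BusRdX  M[L4]=20
step 5: P2: store L3 := 67  ⟶  IIMI  (L3)  txn=BusRdX  M[L3]=10
step 6: P2: load  L1  ⟶  IISI  (L1)  txn=BusRd  M[L1]=20
step 7: P0: load  L3  ⟶  SISI  (L3)  txn=BusRd+Flush  M[L3]=67
step 8: P1: load  L2  ⟶  ISIS  (L2)  txn=BusRd  M[L2]=10
step 9: P2: load  L3  ⟶  SISI  (L3)  txn=∅  M[L3]=67
step 10: P2: store L3 := 10  ⟶  IIMI  (L3)  txn=BusRdX  M[L3]=67
step 11: P2: load  L1  ⟶  IISI  (L1)  txn=∅  M[L1]=20
step 12: P2: store L1 := 50  ⟶  IIMI  (L1)  txn=BusRdX  M[L1]=20
step 13: P2: load  L3  ⟶  IIMI  (L3)  txn=∅  M[L3]=67
step 14: P1: load  L0  ⟶  ISII  (L0)  txn=BusRd  M[L0]=80
step 15: P0: load  L0  ⟶  SSII  (L0)  txn=BusRd  M[L0]=80
step 16: P2: load  L4  ⟶  SISI  (L4)  txn=BusRd+Flush  M[L4]=5
step 17: P1: load  L1  ⟶  ISSI  (L1)  txn=BusRd+Flush  M[L1]=50
step 18: P0: load  L3  ⟶  SISI  (L3)  txn=BusRd+Flush  M[L3]=10
step 19: P1: load  L0  ⟶  SSII  (L0)  txn=∅  M[L0]=80
step 20: P3: store L3 := 75  ⟶  IIIM  (L3)  txn=BusRdX  M[L3]=10
step 21: P3: store L3 := 12  ⟶  IIIM  (L3)  txn=∅  M[L3]=10
step 22: P2: load  L0  ⟶  SSSI  (L0)  txn=BusRd  M[L0]=80
step 23: P0: load  L1  ⟶  SSSI  (L1)  txn=BusRd  M[L1]=50
step 24: P1: load  L3  ⟶  ISIS  (L3)  txn=BusRd+Flush  M[L3]=12
step 25: P1: store L1 := 34  ⟶  IMII  (L1)  txn=BusRdX  M[L1]=50
step 26: P1: store L3 := 69  ⟶  IMII  (L3)  txn=BusRdX  M[L3]=12
step 27: P1: store L0 := 66  ⟶  IMII  (L0)  txn=BusRdX  M[L0]=80
step 28: P3: load  L5  ⟶  IIIS  (L5)  txn=BusRd  M[L5]=60
step 29: P2: store L0 := 7  ⟶  IIMI  (L0)  txn=BusRdX+Flush  M[L0]=66
step 30: P2: load  L0  ⟶  IIMI  (L0)  txn=∅  M[L0]=66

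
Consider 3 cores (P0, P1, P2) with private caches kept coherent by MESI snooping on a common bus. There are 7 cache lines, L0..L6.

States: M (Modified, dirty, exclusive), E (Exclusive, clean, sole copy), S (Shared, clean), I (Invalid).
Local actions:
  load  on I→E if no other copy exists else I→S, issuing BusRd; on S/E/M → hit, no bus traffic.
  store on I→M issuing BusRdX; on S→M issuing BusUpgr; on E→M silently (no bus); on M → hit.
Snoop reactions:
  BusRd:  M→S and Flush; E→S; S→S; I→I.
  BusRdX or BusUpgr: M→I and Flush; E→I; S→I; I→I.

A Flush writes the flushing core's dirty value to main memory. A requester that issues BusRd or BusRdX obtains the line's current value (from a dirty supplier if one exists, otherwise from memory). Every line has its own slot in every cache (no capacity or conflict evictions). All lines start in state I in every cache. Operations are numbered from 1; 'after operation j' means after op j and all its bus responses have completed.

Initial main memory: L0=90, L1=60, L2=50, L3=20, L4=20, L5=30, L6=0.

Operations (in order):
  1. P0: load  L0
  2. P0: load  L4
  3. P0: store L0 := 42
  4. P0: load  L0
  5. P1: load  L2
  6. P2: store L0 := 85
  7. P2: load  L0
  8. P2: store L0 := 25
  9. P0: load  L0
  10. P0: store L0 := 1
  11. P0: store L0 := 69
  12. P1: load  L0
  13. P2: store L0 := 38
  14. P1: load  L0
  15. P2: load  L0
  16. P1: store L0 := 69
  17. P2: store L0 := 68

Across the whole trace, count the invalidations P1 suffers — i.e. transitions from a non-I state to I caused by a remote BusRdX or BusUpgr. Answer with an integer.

step 1: P0: load  L0  ⟶  EII  (L0)  txn=BusRd  M[L0]=90
step 2: P0: load  L4  ⟶  EII  (L4)  txn=BusRd  M[L4]=20
step 3: P0: store L0 := 42  ⟶  MII  (L0)  txn=∅  M[L0]=90
step 4: P0: load  L0  ⟶  MII  (L0)  txn=∅  M[L0]=90
step 5: P1: load  L2  ⟶  IEI  (L2)  txn=BusRd  M[L2]=50
step 6: P2: store L0 := 85  ⟶  IIM  (L0)  txn=BusRdX+Flush  M[L0]=42
step 7: P2: load  L0  ⟶  IIM  (L0)  txn=∅  M[L0]=42
step 8: P2: store L0 := 25  ⟶  IIM  (L0)  txn=∅  M[L0]=42
step 9: P0: load  L0  ⟶  SIS  (L0)  txn=BusRd+Flush  M[L0]=25
step 10: P0: store L0 := 1  ⟶  MII  (L0)  txn=BusUpgr  M[L0]=25
step 11: P0: store L0 := 69  ⟶  MII  (L0)  txn=∅  M[L0]=25
step 12: P1: load  L0  ⟶  SSI  (L0)  txn=BusRd+Flush  M[L0]=69
step 13: P2: store L0 := 38  ⟶  IIM  (L0)  txn=BusRdX  M[L0]=69
step 14: P1: load  L0  ⟶  ISS  (L0)  txn=BusRd+Flush  M[L0]=38
step 15: P2: load  L0  ⟶  ISS  (L0)  txn=∅  M[L0]=38
step 16: P1: store L0 := 69  ⟶  IMI  (L0)  txn=BusUpgr  M[L0]=38
step 17: P2: store L0 := 68  ⟶  IIM  (L0)  txn=BusRdX+Flush  M[L0]=69

invalidations = 2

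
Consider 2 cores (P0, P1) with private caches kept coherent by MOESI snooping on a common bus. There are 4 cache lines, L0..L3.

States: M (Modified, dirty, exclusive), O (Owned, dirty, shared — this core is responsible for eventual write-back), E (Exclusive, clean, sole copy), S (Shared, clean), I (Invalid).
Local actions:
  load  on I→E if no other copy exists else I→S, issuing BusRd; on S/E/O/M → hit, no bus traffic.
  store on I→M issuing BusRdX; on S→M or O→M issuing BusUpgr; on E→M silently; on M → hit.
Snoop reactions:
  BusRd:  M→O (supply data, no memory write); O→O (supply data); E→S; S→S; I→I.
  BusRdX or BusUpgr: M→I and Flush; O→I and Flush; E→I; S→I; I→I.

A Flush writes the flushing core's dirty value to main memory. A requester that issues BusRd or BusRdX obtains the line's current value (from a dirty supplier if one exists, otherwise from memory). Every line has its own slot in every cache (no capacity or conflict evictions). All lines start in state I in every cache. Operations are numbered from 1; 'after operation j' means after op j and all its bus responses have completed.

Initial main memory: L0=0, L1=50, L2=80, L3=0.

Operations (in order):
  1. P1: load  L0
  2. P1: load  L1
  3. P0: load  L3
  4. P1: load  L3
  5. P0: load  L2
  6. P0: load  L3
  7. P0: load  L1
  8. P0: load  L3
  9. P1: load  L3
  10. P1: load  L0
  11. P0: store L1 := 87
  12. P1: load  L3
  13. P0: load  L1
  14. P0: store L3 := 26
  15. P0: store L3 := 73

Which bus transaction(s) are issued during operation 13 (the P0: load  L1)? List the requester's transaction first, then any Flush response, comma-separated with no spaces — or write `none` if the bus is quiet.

bus = none

step 1: P1: load  L0  ⟶  IE  (L0)  txn=BusRd  M[L0]=0
step 2: P1: load  L1  ⟶  IE  (L1)  txn=BusRd  M[L1]=50
step 3: P0: load  L3  ⟶  EI  (L3)  txn=BusRd  M[L3]=0
step 4: P1: load  L3  ⟶  SS  (L3)  txn=BusRd  M[L3]=0
step 5: P0: load  L2  ⟶  EI  (L2)  txn=BusRd  M[L2]=80
step 6: P0: load  L3  ⟶  SS  (L3)  txn=∅  M[L3]=0
step 7: P0: load  L1  ⟶  SS  (L1)  txn=BusRd  M[L1]=50
step 8: P0: load  L3  ⟶  SS  (L3)  txn=∅  M[L3]=0
step 9: P1: load  L3  ⟶  SS  (L3)  txn=∅  M[L3]=0
step 10: P1: load  L0  ⟶  IE  (L0)  txn=∅  M[L0]=0
step 11: P0: store L1 := 87  ⟶  MI  (L1)  txn=BusUpgr  M[L1]=50
step 12: P1: load  L3  ⟶  SS  (L3)  txn=∅  M[L3]=0
step 13: P0: load  L1  ⟶  MI  (L1)  txn=∅  M[L1]=50
step 14: P0: store L3 := 26  ⟶  MI  (L3)  txn=BusUpgr  M[L3]=0
step 15: P0: store L3 := 73  ⟶  MI  (L3)  txn=∅  M[L3]=0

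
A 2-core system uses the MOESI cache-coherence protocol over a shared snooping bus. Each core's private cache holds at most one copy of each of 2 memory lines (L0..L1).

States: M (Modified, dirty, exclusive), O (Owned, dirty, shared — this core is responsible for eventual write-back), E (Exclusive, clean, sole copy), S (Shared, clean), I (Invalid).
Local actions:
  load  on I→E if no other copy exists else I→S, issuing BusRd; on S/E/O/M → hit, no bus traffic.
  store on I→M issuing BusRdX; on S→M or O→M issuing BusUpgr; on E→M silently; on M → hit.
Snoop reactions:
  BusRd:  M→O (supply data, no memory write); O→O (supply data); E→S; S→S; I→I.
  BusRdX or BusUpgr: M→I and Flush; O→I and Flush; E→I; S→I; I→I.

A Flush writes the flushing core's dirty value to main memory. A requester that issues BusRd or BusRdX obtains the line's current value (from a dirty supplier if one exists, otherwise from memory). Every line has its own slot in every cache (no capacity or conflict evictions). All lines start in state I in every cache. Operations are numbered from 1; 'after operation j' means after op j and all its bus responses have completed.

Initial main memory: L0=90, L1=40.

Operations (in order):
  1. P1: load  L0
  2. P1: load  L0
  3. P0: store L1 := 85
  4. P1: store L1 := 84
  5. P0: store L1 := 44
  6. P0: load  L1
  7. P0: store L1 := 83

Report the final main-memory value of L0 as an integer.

[1] P1: load  L0 | P0:I, P1:E(90) | bus: BusRd
[2] P1: load  L0 | P0:I, P1:E(90) | bus: none
[3] P0: store L1 := 85 | P0:M(85), P1:I | bus: BusRdX
[4] P1: store L1 := 84 | P0:I, P1:M(84) | bus: BusRdX,Flush
[5] P0: store L1 := 44 | P0:M(44), P1:I | bus: BusRdX,Flush
[6] P0: load  L1 | P0:M(44), P1:I | bus: none
[7] P0: store L1 := 83 | P0:M(83), P1:I | bus: none

memory[L0] = 90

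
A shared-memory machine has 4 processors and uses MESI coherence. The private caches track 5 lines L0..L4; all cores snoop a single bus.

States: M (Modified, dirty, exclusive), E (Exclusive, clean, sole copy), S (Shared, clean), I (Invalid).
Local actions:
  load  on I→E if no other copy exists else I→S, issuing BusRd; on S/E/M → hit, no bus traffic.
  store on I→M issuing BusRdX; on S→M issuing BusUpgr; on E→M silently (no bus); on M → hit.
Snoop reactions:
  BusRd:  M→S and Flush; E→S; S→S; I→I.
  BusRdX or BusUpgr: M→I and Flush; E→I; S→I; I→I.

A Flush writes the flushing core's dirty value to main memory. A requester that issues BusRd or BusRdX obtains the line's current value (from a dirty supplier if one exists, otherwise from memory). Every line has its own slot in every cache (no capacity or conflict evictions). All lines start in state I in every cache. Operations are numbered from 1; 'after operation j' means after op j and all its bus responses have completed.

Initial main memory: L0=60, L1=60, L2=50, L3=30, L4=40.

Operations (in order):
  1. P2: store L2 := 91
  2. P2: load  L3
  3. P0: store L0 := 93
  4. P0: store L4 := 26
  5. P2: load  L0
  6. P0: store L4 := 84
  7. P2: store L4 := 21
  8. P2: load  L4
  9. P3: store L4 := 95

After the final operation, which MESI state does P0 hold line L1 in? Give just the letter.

[1] P2: store L2 := 91 | P0:I, P1:I, P2:M(91), P3:I | bus: BusRdX
[2] P2: load  L3 | P0:I, P1:I, P2:E(30), P3:I | bus: BusRd
[3] P0: store L0 := 93 | P0:M(93), P1:I, P2:I, P3:I | bus: BusRdX
[4] P0: store L4 := 26 | P0:M(26), P1:I, P2:I, P3:I | bus: BusRdX
[5] P2: load  L0 | P0:S(93), P1:I, P2:S(93), P3:I | bus: BusRd,Flush
[6] P0: store L4 := 84 | P0:M(84), P1:I, P2:I, P3:I | bus: none
[7] P2: store L4 := 21 | P0:I, P1:I, P2:M(21), P3:I | bus: BusRdX,Flush
[8] P2: load  L4 | P0:I, P1:I, P2:M(21), P3:I | bus: none
[9] P3: store L4 := 95 | P0:I, P1:I, P2:I, P3:M(95) | bus: BusRdX,Flush

state = I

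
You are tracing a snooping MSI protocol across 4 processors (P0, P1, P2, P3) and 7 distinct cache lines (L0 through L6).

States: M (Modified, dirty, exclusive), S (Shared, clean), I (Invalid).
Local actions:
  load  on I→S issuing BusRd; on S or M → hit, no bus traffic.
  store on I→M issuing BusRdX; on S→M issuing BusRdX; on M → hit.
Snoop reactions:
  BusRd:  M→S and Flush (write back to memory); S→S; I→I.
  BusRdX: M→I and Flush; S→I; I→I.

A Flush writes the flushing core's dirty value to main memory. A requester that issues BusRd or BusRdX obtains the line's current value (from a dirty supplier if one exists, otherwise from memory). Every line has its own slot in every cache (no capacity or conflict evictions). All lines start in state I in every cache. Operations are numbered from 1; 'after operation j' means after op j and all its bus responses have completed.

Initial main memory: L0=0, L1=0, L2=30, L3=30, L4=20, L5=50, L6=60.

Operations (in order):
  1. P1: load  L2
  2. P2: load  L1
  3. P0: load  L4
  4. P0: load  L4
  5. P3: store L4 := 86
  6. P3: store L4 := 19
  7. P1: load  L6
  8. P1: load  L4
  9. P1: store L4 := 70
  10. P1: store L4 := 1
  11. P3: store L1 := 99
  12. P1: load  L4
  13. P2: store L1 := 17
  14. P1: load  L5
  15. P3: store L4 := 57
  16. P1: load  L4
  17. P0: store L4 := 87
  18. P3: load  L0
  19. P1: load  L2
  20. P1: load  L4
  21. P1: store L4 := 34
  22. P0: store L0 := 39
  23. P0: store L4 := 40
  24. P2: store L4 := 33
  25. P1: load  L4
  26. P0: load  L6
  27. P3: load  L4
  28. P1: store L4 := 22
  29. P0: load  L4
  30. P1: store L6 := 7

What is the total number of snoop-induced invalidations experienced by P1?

invalidations = 3

step 1: P1: load  L2  ⟶  ISII  (L2)  txn=BusRd  M[L2]=30
step 2: P2: load  L1  ⟶  IISI  (L1)  txn=BusRd  M[L1]=0
step 3: P0: load  L4  ⟶  SIII  (L4)  txn=BusRd  M[L4]=20
step 4: P0: load  L4  ⟶  SIII  (L4)  txn=∅  M[L4]=20
step 5: P3: store L4 := 86  ⟶  IIIM  (L4)  txn=BusRdX  M[L4]=20
step 6: P3: store L4 := 19  ⟶  IIIM  (L4)  txn=∅  M[L4]=20
step 7: P1: load  L6  ⟶  ISII  (L6)  txn=BusRd  M[L6]=60
step 8: P1: load  L4  ⟶  ISIS  (L4)  txn=BusRd+Flush  M[L4]=19
step 9: P1: store L4 := 70  ⟶  IMII  (L4)  txn=BusRdX  M[L4]=19
step 10: P1: store L4 := 1  ⟶  IMII  (L4)  txn=∅  M[L4]=19
step 11: P3: store L1 := 99  ⟶  IIIM  (L1)  txn=BusRdX  M[L1]=0
step 12: P1: load  L4  ⟶  IMII  (L4)  txn=∅  M[L4]=19
step 13: P2: store L1 := 17  ⟶  IIMI  (L1)  txn=BusRdX+Flush  M[L1]=99
step 14: P1: load  L5  ⟶  ISII  (L5)  txn=BusRd  M[L5]=50
step 15: P3: store L4 := 57  ⟶  IIIM  (L4)  txn=BusRdX+Flush  M[L4]=1
step 16: P1: load  L4  ⟶  ISIS  (L4)  txn=BusRd+Flush  M[L4]=57
step 17: P0: store L4 := 87  ⟶  MIII  (L4)  txn=BusRdX  M[L4]=57
step 18: P3: load  L0  ⟶  IIIS  (L0)  txn=BusRd  M[L0]=0
step 19: P1: load  L2  ⟶  ISII  (L2)  txn=∅  M[L2]=30
step 20: P1: load  L4  ⟶  SSII  (L4)  txn=BusRd+Flush  M[L4]=87
step 21: P1: store L4 := 34  ⟶  IMII  (L4)  txn=BusRdX  M[L4]=87
step 22: P0: store L0 := 39  ⟶  MIII  (L0)  txn=BusRdX  M[L0]=0
step 23: P0: store L4 := 40  ⟶  MIII  (L4)  txn=BusRdX+Flush  M[L4]=34
step 24: P2: store L4 := 33  ⟶  IIMI  (L4)  txn=BusRdX+Flush  M[L4]=40
step 25: P1: load  L4  ⟶  ISSI  (L4)  txn=BusRd+Flush  M[L4]=33
step 26: P0: load  L6  ⟶  SSII  (L6)  txn=BusRd  M[L6]=60
step 27: P3: load  L4  ⟶  ISSS  (L4)  txn=BusRd  M[L4]=33
step 28: P1: store L4 := 22  ⟶  IMII  (L4)  txn=BusRdX  M[L4]=33
step 29: P0: load  L4  ⟶  SSII  (L4)  txn=BusRd+Flush  M[L4]=22
step 30: P1: store L6 := 7  ⟶  IMII  (L6)  txn=BusRdX  M[L6]=60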